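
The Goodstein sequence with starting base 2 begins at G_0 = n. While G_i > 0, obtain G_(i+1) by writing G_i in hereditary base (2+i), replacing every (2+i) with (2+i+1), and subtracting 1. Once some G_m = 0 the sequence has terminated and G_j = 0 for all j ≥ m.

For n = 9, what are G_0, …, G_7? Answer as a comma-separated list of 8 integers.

9, 81, 1023, 9842, 140743, 2471826, 50333399, 1162263921

step 0: 9 = 2^(2 + 1) + 1; sub 3 for 2: 3^(3 + 1) + 1; = 82; G_1 = 82−1 = 81
step 1: 81 = 3^(3 + 1); sub 4 for 3: 4^(4 + 1); = 1024; G_2 = 1024−1 = 1023
step 2: 1023 = 3·4^4 + 3·4^3 + 3·4^2 + 3·4 + 3; sub 5 for 4: 3·5^5 + 3·5^3 + 3·5^2 + 3·5 + 3; = 9843; G_3 = 9843−1 = 9842
step 3: 9842 = 3·5^5 + 3·5^3 + 3·5^2 + 3·5 + 2; sub 6 for 5: 3·6^6 + 3·6^3 + 3·6^2 + 3·6 + 2; = 140744; G_4 = 140744−1 = 140743
step 4: 140743 = 3·6^6 + 3·6^3 + 3·6^2 + 3·6 + 1; sub 7 for 6: 3·7^7 + 3·7^3 + 3·7^2 + 3·7 + 1; = 2471827; G_5 = 2471827−1 = 2471826
step 5: 2471826 = 3·7^7 + 3·7^3 + 3·7^2 + 3·7; sub 8 for 7: 3·8^8 + 3·8^3 + 3·8^2 + 3·8; = 50333400; G_6 = 50333400−1 = 50333399
step 6: 50333399 = 3·8^8 + 3·8^3 + 3·8^2 + 2·8 + 7; sub 9 for 8: 3·9^9 + 3·9^3 + 3·9^2 + 2·9 + 7; = 1162263922; G_7 = 1162263922−1 = 1162263921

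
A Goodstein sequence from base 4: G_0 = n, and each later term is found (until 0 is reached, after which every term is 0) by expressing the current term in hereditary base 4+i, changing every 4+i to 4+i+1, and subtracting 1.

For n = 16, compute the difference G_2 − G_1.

G_0 = 16. HB_4(16) = 4^2. Bump = 25. G_1 = 24.
G_1 = 24. HB_5(24) = 4·5 + 4. Bump = 28. G_2 = 27.

3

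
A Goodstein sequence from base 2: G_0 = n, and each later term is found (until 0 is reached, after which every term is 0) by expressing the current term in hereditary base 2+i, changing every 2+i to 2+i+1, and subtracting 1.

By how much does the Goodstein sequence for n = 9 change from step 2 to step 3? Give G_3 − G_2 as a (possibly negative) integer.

8819

G_0 = 9. HB_2(9) = 2^(2 + 1) + 1. Bump = 82. G_1 = 81.
G_1 = 81. HB_3(81) = 3^(3 + 1). Bump = 1024. G_2 = 1023.
G_2 = 1023. HB_4(1023) = 3·4^4 + 3·4^3 + 3·4^2 + 3·4 + 3. Bump = 9843. G_3 = 9842.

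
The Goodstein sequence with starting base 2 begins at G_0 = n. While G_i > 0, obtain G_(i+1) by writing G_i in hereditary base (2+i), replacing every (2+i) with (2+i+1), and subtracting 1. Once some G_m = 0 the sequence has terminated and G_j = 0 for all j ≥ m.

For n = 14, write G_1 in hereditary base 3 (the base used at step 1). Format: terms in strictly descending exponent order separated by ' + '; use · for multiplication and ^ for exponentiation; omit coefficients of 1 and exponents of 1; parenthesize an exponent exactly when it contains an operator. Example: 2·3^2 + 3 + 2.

3^(3 + 1) + 3^3 + 2

(0) 14|_2 = 2^(2 + 1) + 2^2 + 2 ↦ 3^(3 + 1) + 3^3 + 3|_3 = 111 ⇒ 110
(1) 110|_3 = 3^(3 + 1) + 3^3 + 2 ↦ 4^(4 + 1) + 4^4 + 2|_4 = 1282 ⇒ 1281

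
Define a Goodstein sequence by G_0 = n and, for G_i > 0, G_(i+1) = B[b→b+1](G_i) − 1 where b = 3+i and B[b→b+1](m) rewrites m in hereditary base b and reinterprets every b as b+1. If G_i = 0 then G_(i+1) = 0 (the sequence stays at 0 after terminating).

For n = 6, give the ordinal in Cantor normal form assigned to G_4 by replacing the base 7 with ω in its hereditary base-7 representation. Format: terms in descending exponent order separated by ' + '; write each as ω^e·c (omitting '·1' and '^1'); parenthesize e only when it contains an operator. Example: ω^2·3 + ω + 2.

ω

step 0: 6 = 2·3; sub 4 for 3: 2·4; = 8; G_1 = 8−1 = 7
step 1: 7 = 4 + 3; sub 5 for 4: 5 + 3; = 8; G_2 = 8−1 = 7
step 2: 7 = 5 + 2; sub 6 for 5: 6 + 2; = 8; G_3 = 8−1 = 7
step 3: 7 = 6 + 1; sub 7 for 6: 7 + 1; = 8; G_4 = 8−1 = 7
step 4: 7 = 7; sub 8 for 7: 8; = 8; G_5 = 8−1 = 7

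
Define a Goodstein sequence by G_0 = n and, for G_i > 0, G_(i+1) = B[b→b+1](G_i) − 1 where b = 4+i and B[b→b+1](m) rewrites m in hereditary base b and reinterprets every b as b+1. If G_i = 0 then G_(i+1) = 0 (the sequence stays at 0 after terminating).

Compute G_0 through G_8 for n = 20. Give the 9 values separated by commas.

20, 29, 39, 51, 65, 81, 99, 107, 115

[0] 20 ≡ 4^2 + 4 (base 4). Lift 5: 30. −1: 29.
[1] 29 ≡ 5^2 + 4 (base 5). Lift 6: 40. −1: 39.
[2] 39 ≡ 6^2 + 3 (base 6). Lift 7: 52. −1: 51.
[3] 51 ≡ 7^2 + 2 (base 7). Lift 8: 66. −1: 65.
[4] 65 ≡ 8^2 + 1 (base 8). Lift 9: 82. −1: 81.
[5] 81 ≡ 9^2 (base 9). Lift 10: 100. −1: 99.
[6] 99 ≡ 9·10 + 9 (base 10). Lift 11: 108. −1: 107.
[7] 107 ≡ 9·11 + 8 (base 11). Lift 12: 116. −1: 115.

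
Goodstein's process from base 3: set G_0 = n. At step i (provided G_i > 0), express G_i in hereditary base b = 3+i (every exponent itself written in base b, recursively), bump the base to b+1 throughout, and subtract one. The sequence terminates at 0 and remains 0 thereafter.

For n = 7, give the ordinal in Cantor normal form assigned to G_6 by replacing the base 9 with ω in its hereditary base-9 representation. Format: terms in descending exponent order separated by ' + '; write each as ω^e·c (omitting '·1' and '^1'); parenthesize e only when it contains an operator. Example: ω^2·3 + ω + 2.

7 —HB3→ 2·3 + 1 —bump→ 2·4 + 1 = 9 —(−1)→ 8
8 —HB4→ 2·4 —bump→ 2·5 = 10 —(−1)→ 9
9 —HB5→ 5 + 4 —bump→ 6 + 4 = 10 —(−1)→ 9
9 —HB6→ 6 + 3 —bump→ 7 + 3 = 10 —(−1)→ 9
9 —HB7→ 7 + 2 —bump→ 8 + 2 = 10 —(−1)→ 9
9 —HB8→ 8 + 1 —bump→ 9 + 1 = 10 —(−1)→ 9
9 —HB9→ 9 —bump→ 10 = 10 —(−1)→ 9

ω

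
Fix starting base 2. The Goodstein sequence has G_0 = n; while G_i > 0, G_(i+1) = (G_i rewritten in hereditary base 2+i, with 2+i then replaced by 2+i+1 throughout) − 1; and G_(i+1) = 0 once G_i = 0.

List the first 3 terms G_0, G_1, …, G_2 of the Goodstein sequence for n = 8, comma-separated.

8 —HB2→ 2^(2 + 1) —bump→ 3^(3 + 1) = 81 —(−1)→ 80
80 —HB3→ 2·3^3 + 2·3^2 + 2·3 + 2 —bump→ 2·4^4 + 2·4^2 + 2·4 + 2 = 554 —(−1)→ 553

8, 80, 553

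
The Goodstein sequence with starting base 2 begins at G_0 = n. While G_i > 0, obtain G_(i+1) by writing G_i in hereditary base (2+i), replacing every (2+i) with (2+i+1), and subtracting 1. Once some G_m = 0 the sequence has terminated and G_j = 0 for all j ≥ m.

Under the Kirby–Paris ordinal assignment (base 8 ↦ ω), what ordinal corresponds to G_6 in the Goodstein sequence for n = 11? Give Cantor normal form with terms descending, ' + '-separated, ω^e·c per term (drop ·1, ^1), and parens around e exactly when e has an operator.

ω^ω·7 + ω^7·7 + ω^6·7 + ω^5·7 + ω^4·7 + ω^3·7 + ω^2·7 + ω·7 + 7

(0) 11|_2 = 2^(2 + 1) + 2 + 1 ↦ 3^(3 + 1) + 3 + 1|_3 = 85 ⇒ 84
(1) 84|_3 = 3^(3 + 1) + 3 ↦ 4^(4 + 1) + 4|_4 = 1028 ⇒ 1027
(2) 1027|_4 = 4^(4 + 1) + 3 ↦ 5^(5 + 1) + 3|_5 = 15628 ⇒ 15627
(3) 15627|_5 = 5^(5 + 1) + 2 ↦ 6^(6 + 1) + 2|_6 = 279938 ⇒ 279937
(4) 279937|_6 = 6^(6 + 1) + 1 ↦ 7^(7 + 1) + 1|_7 = 5764802 ⇒ 5764801
(5) 5764801|_7 = 7^(7 + 1) ↦ 8^(8 + 1)|_8 = 134217728 ⇒ 134217727
(6) 134217727|_8 = 7·8^8 + 7·8^7 + 7·8^6 + 7·8^5 + 7·8^4 + 7·8^3 + 7·8^2 + 7·8 + 7 ↦ 7·9^9 + 7·9^7 + 7·9^6 + 7·9^5 + 7·9^4 + 7·9^3 + 7·9^2 + 7·9 + 7|_9 = 2749609303 ⇒ 2749609302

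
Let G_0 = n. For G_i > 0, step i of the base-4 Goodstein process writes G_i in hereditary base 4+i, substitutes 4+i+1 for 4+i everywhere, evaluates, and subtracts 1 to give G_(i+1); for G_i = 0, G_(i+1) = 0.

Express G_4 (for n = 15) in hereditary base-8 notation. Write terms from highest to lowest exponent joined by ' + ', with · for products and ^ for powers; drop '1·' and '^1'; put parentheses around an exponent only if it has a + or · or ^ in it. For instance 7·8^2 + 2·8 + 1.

2·8 + 7

15 —HB4→ 3·4 + 3 —bump→ 3·5 + 3 = 18 —(−1)→ 17
17 —HB5→ 3·5 + 2 —bump→ 3·6 + 2 = 20 —(−1)→ 19
19 —HB6→ 3·6 + 1 —bump→ 3·7 + 1 = 22 —(−1)→ 21
21 —HB7→ 3·7 —bump→ 3·8 = 24 —(−1)→ 23
23 —HB8→ 2·8 + 7 —bump→ 2·9 + 7 = 25 —(−1)→ 24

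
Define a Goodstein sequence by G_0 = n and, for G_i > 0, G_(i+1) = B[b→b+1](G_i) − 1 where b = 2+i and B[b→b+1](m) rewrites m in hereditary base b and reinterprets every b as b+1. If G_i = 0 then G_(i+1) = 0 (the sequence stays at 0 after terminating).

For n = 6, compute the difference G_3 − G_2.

2868

G_0=6  [base 2] 2^2 + 2  →[2↦3]→  3^3 + 3 = 30  −1 ⇒ G_1=29
G_1=29  [base 3] 3^3 + 2  →[3↦4]→  4^4 + 2 = 258  −1 ⇒ G_2=257
G_2=257  [base 4] 4^4 + 1  →[4↦5]→  5^5 + 1 = 3126  −1 ⇒ G_3=3125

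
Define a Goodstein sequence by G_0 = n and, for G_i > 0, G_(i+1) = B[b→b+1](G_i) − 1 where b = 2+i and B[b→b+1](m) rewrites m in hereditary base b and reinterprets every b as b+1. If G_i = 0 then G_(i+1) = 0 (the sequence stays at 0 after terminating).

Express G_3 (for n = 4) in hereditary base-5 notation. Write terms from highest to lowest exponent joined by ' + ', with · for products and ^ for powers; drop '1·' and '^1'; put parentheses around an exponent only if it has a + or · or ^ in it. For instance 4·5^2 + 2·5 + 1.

step 0: 4 = 2^2; sub 3 for 2: 3^3; = 27; G_1 = 27−1 = 26
step 1: 26 = 2·3^2 + 2·3 + 2; sub 4 for 3: 2·4^2 + 2·4 + 2; = 42; G_2 = 42−1 = 41
step 2: 41 = 2·4^2 + 2·4 + 1; sub 5 for 4: 2·5^2 + 2·5 + 1; = 61; G_3 = 61−1 = 60
step 3: 60 = 2·5^2 + 2·5; sub 6 for 5: 2·6^2 + 2·6; = 84; G_4 = 84−1 = 83

2·5^2 + 2·5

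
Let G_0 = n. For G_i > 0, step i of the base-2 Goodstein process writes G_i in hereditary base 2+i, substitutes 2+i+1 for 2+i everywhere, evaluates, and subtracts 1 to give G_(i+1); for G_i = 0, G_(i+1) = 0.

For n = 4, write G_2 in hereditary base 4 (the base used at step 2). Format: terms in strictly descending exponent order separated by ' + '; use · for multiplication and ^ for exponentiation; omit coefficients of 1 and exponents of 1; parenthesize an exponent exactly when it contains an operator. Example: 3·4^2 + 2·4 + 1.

(0) 4|_2 = 2^2 ↦ 3^3|_3 = 27 ⇒ 26
(1) 26|_3 = 2·3^2 + 2·3 + 2 ↦ 2·4^2 + 2·4 + 2|_4 = 42 ⇒ 41
(2) 41|_4 = 2·4^2 + 2·4 + 1 ↦ 2·5^2 + 2·5 + 1|_5 = 61 ⇒ 60

2·4^2 + 2·4 + 1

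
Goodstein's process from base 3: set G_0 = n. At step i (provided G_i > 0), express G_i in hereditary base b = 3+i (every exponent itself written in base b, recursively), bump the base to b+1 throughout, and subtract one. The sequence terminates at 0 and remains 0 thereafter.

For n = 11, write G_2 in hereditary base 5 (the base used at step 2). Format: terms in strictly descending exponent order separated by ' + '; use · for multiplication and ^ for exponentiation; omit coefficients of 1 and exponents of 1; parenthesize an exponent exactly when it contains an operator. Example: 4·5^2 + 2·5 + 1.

step 0: 11 = 3^2 + 2; sub 4 for 3: 4^2 + 2; = 18; G_1 = 18−1 = 17
step 1: 17 = 4^2 + 1; sub 5 for 4: 5^2 + 1; = 26; G_2 = 26−1 = 25
step 2: 25 = 5^2; sub 6 for 5: 6^2; = 36; G_3 = 36−1 = 35

5^2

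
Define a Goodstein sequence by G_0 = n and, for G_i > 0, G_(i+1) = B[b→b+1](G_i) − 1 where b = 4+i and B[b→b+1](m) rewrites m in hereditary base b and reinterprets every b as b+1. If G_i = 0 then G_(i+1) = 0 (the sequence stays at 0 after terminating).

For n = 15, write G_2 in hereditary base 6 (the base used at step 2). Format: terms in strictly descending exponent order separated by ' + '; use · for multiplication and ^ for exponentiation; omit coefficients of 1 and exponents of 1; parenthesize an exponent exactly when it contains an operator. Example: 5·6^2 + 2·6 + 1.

step 0: 15 = 3·4 + 3; sub 5 for 4: 3·5 + 3; = 18; G_1 = 18−1 = 17
step 1: 17 = 3·5 + 2; sub 6 for 5: 3·6 + 2; = 20; G_2 = 20−1 = 19

3·6 + 1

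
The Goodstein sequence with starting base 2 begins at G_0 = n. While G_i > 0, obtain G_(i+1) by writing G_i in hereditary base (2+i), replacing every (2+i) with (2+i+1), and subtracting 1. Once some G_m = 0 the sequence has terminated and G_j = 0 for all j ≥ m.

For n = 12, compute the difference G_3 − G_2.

12 —HB2→ 2^(2 + 1) + 2^2 —bump→ 3^(3 + 1) + 3^3 = 108 —(−1)→ 107
107 —HB3→ 3^(3 + 1) + 2·3^2 + 2·3 + 2 —bump→ 4^(4 + 1) + 2·4^2 + 2·4 + 2 = 1066 —(−1)→ 1065
1065 —HB4→ 4^(4 + 1) + 2·4^2 + 2·4 + 1 —bump→ 5^(5 + 1) + 2·5^2 + 2·5 + 1 = 15686 —(−1)→ 15685

14620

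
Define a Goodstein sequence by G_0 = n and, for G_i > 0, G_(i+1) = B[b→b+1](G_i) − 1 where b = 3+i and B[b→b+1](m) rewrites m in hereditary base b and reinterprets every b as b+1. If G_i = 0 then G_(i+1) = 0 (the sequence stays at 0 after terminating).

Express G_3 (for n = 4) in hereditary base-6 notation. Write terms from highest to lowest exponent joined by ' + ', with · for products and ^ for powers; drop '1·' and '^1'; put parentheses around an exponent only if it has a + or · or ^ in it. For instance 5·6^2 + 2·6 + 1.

G_0=4  [base 3] 3 + 1  →[3↦4]→  4 + 1 = 5  −1 ⇒ G_1=4
G_1=4  [base 4] 4  →[4↦5]→  5 = 5  −1 ⇒ G_2=4
G_2=4  [base 5] 4  →[5↦6]→  4 = 4  −1 ⇒ G_3=3
G_3=3  [base 6] 3  →[6↦7]→  3 = 3  −1 ⇒ G_4=2

3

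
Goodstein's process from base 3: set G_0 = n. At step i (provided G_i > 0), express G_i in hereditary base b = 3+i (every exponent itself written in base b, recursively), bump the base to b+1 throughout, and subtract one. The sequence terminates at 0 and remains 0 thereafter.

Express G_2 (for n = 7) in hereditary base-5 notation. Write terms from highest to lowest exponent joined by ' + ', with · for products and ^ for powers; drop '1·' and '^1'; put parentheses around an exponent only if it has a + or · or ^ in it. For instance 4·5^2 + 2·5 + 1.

5 + 4

(0) 7|_3 = 2·3 + 1 ↦ 2·4 + 1|_4 = 9 ⇒ 8
(1) 8|_4 = 2·4 ↦ 2·5|_5 = 10 ⇒ 9
(2) 9|_5 = 5 + 4 ↦ 6 + 4|_6 = 10 ⇒ 9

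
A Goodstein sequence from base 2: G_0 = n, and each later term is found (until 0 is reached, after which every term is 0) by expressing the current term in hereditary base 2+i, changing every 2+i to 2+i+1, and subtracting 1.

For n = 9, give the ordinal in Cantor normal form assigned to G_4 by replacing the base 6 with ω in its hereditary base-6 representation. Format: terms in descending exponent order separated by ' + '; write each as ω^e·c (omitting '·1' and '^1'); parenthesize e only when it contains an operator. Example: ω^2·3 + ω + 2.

ω^ω·3 + ω^3·3 + ω^2·3 + ω·3 + 1

step 0: 9 = 2^(2 + 1) + 1; sub 3 for 2: 3^(3 + 1) + 1; = 82; G_1 = 82−1 = 81
step 1: 81 = 3^(3 + 1); sub 4 for 3: 4^(4 + 1); = 1024; G_2 = 1024−1 = 1023
step 2: 1023 = 3·4^4 + 3·4^3 + 3·4^2 + 3·4 + 3; sub 5 for 4: 3·5^5 + 3·5^3 + 3·5^2 + 3·5 + 3; = 9843; G_3 = 9843−1 = 9842
step 3: 9842 = 3·5^5 + 3·5^3 + 3·5^2 + 3·5 + 2; sub 6 for 5: 3·6^6 + 3·6^3 + 3·6^2 + 3·6 + 2; = 140744; G_4 = 140744−1 = 140743
step 4: 140743 = 3·6^6 + 3·6^3 + 3·6^2 + 3·6 + 1; sub 7 for 6: 3·7^7 + 3·7^3 + 3·7^2 + 3·7 + 1; = 2471827; G_5 = 2471827−1 = 2471826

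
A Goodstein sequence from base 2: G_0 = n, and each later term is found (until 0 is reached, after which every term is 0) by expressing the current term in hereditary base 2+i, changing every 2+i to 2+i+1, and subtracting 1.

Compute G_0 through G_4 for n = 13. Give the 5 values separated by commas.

[0] 13 ≡ 2^(2 + 1) + 2^2 + 1 (base 2). Lift 3: 109. −1: 108.
[1] 108 ≡ 3^(3 + 1) + 3^3 (base 3). Lift 4: 1280. −1: 1279.
[2] 1279 ≡ 4^(4 + 1) + 3·4^3 + 3·4^2 + 3·4 + 3 (base 4). Lift 5: 16093. −1: 16092.
[3] 16092 ≡ 5^(5 + 1) + 3·5^3 + 3·5^2 + 3·5 + 2 (base 5). Lift 6: 280712. −1: 280711.

13, 108, 1279, 16092, 280711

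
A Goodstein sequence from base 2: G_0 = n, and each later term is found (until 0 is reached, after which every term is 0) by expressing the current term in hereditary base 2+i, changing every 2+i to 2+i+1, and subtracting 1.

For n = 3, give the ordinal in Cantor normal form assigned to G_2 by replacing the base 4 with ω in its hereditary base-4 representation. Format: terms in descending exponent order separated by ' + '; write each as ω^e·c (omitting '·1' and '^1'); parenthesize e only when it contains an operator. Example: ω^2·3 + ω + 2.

3

[0] 3 ≡ 2 + 1 (base 2). Lift 3: 4. −1: 3.
[1] 3 ≡ 3 (base 3). Lift 4: 4. −1: 3.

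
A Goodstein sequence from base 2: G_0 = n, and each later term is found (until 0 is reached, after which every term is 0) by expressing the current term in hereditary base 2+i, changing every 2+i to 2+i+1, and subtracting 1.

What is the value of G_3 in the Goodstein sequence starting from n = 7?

3127

i=0: 7 = 2^2 + 2 + 1 (b=2); 2→3: 3^3 + 3 + 1 = 31; 31−1 = 30
i=1: 30 = 3^3 + 3 (b=3); 3→4: 4^4 + 4 = 260; 260−1 = 259
i=2: 259 = 4^4 + 3 (b=4); 4→5: 5^5 + 3 = 3128; 3128−1 = 3127
i=3: 3127 = 5^5 + 2 (b=5); 5→6: 6^6 + 2 = 46658; 46658−1 = 46657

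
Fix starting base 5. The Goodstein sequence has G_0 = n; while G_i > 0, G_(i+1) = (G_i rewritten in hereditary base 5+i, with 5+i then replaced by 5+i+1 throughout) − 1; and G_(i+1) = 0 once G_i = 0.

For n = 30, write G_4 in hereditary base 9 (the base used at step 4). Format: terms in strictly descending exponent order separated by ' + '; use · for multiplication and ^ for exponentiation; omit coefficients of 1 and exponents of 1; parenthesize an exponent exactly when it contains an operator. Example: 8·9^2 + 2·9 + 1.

(0) 30|_5 = 5^2 + 5 ↦ 6^2 + 6|_6 = 42 ⇒ 41
(1) 41|_6 = 6^2 + 5 ↦ 7^2 + 5|_7 = 54 ⇒ 53
(2) 53|_7 = 7^2 + 4 ↦ 8^2 + 4|_8 = 68 ⇒ 67
(3) 67|_8 = 8^2 + 3 ↦ 9^2 + 3|_9 = 84 ⇒ 83
(4) 83|_9 = 9^2 + 2 ↦ 10^2 + 2|_10 = 102 ⇒ 101

9^2 + 2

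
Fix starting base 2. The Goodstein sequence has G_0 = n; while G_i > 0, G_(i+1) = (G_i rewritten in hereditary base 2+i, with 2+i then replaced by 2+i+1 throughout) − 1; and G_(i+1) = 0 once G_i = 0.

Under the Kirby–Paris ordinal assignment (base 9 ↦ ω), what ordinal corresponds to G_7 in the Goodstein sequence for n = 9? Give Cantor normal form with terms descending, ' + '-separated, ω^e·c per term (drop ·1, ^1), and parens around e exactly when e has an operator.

ω^ω·3 + ω^3·3 + ω^2·3 + ω·2 + 6

base 2: 9 = 2^(2 + 1) + 1; at 3: 3^(3 + 1) + 1 = 82; next = 81
base 3: 81 = 3^(3 + 1); at 4: 4^(4 + 1) = 1024; next = 1023
base 4: 1023 = 3·4^4 + 3·4^3 + 3·4^2 + 3·4 + 3; at 5: 3·5^5 + 3·5^3 + 3·5^2 + 3·5 + 3 = 9843; next = 9842
base 5: 9842 = 3·5^5 + 3·5^3 + 3·5^2 + 3·5 + 2; at 6: 3·6^6 + 3·6^3 + 3·6^2 + 3·6 + 2 = 140744; next = 140743
base 6: 140743 = 3·6^6 + 3·6^3 + 3·6^2 + 3·6 + 1; at 7: 3·7^7 + 3·7^3 + 3·7^2 + 3·7 + 1 = 2471827; next = 2471826
base 7: 2471826 = 3·7^7 + 3·7^3 + 3·7^2 + 3·7; at 8: 3·8^8 + 3·8^3 + 3·8^2 + 3·8 = 50333400; next = 50333399
base 8: 50333399 = 3·8^8 + 3·8^3 + 3·8^2 + 2·8 + 7; at 9: 3·9^9 + 3·9^3 + 3·9^2 + 2·9 + 7 = 1162263922; next = 1162263921
base 9: 1162263921 = 3·9^9 + 3·9^3 + 3·9^2 + 2·9 + 6; at 10: 3·10^10 + 3·10^3 + 3·10^2 + 2·10 + 6 = 30000003326; next = 30000003325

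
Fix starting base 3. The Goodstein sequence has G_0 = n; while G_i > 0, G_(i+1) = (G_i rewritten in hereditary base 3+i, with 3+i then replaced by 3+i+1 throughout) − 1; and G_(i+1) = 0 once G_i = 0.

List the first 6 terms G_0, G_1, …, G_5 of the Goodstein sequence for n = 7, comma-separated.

7, 8, 9, 9, 9, 9

i=0: 7 = 2·3 + 1 (b=3); 3→4: 2·4 + 1 = 9; 9−1 = 8
i=1: 8 = 2·4 (b=4); 4→5: 2·5 = 10; 10−1 = 9
i=2: 9 = 5 + 4 (b=5); 5→6: 6 + 4 = 10; 10−1 = 9
i=3: 9 = 6 + 3 (b=6); 6→7: 7 + 3 = 10; 10−1 = 9
i=4: 9 = 7 + 2 (b=7); 7→8: 8 + 2 = 10; 10−1 = 9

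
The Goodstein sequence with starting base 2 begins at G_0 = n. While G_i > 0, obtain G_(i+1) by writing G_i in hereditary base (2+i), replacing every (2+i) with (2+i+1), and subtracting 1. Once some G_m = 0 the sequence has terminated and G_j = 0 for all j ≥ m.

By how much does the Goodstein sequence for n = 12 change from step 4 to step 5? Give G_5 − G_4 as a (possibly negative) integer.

5484891

(0) 12|_2 = 2^(2 + 1) + 2^2 ↦ 3^(3 + 1) + 3^3|_3 = 108 ⇒ 107
(1) 107|_3 = 3^(3 + 1) + 2·3^2 + 2·3 + 2 ↦ 4^(4 + 1) + 2·4^2 + 2·4 + 2|_4 = 1066 ⇒ 1065
(2) 1065|_4 = 4^(4 + 1) + 2·4^2 + 2·4 + 1 ↦ 5^(5 + 1) + 2·5^2 + 2·5 + 1|_5 = 15686 ⇒ 15685
(3) 15685|_5 = 5^(5 + 1) + 2·5^2 + 2·5 ↦ 6^(6 + 1) + 2·6^2 + 2·6|_6 = 280020 ⇒ 280019
(4) 280019|_6 = 6^(6 + 1) + 2·6^2 + 6 + 5 ↦ 7^(7 + 1) + 2·7^2 + 7 + 5|_7 = 5764911 ⇒ 5764910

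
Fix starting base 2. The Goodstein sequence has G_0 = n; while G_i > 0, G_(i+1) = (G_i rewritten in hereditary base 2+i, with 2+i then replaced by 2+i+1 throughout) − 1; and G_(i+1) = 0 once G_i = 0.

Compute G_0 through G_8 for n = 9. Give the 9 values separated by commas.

i=0: 9 = 2^(2 + 1) + 1 (b=2); 2→3: 3^(3 + 1) + 1 = 82; 82−1 = 81
i=1: 81 = 3^(3 + 1) (b=3); 3→4: 4^(4 + 1) = 1024; 1024−1 = 1023
i=2: 1023 = 3·4^4 + 3·4^3 + 3·4^2 + 3·4 + 3 (b=4); 4→5: 3·5^5 + 3·5^3 + 3·5^2 + 3·5 + 3 = 9843; 9843−1 = 9842
i=3: 9842 = 3·5^5 + 3·5^3 + 3·5^2 + 3·5 + 2 (b=5); 5→6: 3·6^6 + 3·6^3 + 3·6^2 + 3·6 + 2 = 140744; 140744−1 = 140743
i=4: 140743 = 3·6^6 + 3·6^3 + 3·6^2 + 3·6 + 1 (b=6); 6→7: 3·7^7 + 3·7^3 + 3·7^2 + 3·7 + 1 = 2471827; 2471827−1 = 2471826
i=5: 2471826 = 3·7^7 + 3·7^3 + 3·7^2 + 3·7 (b=7); 7→8: 3·8^8 + 3·8^3 + 3·8^2 + 3·8 = 50333400; 50333400−1 = 50333399
i=6: 50333399 = 3·8^8 + 3·8^3 + 3·8^2 + 2·8 + 7 (b=8); 8→9: 3·9^9 + 3·9^3 + 3·9^2 + 2·9 + 7 = 1162263922; 1162263922−1 = 1162263921
i=7: 1162263921 = 3·9^9 + 3·9^3 + 3·9^2 + 2·9 + 6 (b=9); 9→10: 3·10^10 + 3·10^3 + 3·10^2 + 2·10 + 6 = 30000003326; 30000003326−1 = 30000003325

9, 81, 1023, 9842, 140743, 2471826, 50333399, 1162263921, 30000003325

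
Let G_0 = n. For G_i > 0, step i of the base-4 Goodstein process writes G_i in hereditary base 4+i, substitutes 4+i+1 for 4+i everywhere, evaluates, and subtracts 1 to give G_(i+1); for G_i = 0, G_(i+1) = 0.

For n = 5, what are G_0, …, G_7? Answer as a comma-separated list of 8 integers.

i=0: 5 = 4 + 1 (b=4); 4→5: 5 + 1 = 6; 6−1 = 5
i=1: 5 = 5 (b=5); 5→6: 6 = 6; 6−1 = 5
i=2: 5 = 5 (b=6); 6→7: 5 = 5; 5−1 = 4
i=3: 4 = 4 (b=7); 7→8: 4 = 4; 4−1 = 3
i=4: 3 = 3 (b=8); 8→9: 3 = 3; 3−1 = 2
i=5: 2 = 2 (b=9); 9→10: 2 = 2; 2−1 = 1
i=6: 1 = 1 (b=10); 10→11: 1 = 1; 1−1 = 0

5, 5, 5, 4, 3, 2, 1, 0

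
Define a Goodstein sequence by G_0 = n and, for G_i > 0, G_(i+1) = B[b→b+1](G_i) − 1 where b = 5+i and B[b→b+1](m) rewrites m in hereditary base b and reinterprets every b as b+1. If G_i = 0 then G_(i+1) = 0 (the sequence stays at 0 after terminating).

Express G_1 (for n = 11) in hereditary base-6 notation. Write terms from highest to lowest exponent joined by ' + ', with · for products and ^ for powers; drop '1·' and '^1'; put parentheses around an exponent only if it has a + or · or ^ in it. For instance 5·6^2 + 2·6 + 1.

2·6

step 0: 11 = 2·5 + 1; sub 6 for 5: 2·6 + 1; = 13; G_1 = 13−1 = 12
step 1: 12 = 2·6; sub 7 for 6: 2·7; = 14; G_2 = 14−1 = 13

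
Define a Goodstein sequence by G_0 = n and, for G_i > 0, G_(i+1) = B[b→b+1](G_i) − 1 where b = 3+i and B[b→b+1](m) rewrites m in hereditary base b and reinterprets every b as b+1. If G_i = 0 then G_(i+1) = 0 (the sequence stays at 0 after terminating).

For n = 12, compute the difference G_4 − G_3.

12 —HB3→ 3^2 + 3 —bump→ 4^2 + 4 = 20 —(−1)→ 19
19 —HB4→ 4^2 + 3 —bump→ 5^2 + 3 = 28 —(−1)→ 27
27 —HB5→ 5^2 + 2 —bump→ 6^2 + 2 = 38 —(−1)→ 37
37 —HB6→ 6^2 + 1 —bump→ 7^2 + 1 = 50 —(−1)→ 49

12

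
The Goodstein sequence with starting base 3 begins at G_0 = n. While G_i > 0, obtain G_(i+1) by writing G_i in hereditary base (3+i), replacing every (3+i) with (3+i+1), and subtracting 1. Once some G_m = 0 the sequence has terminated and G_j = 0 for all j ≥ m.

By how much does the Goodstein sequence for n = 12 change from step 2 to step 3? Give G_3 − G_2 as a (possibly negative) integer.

step 0: 12 = 3^2 + 3; sub 4 for 3: 4^2 + 4; = 20; G_1 = 20−1 = 19
step 1: 19 = 4^2 + 3; sub 5 for 4: 5^2 + 3; = 28; G_2 = 28−1 = 27
step 2: 27 = 5^2 + 2; sub 6 for 5: 6^2 + 2; = 38; G_3 = 38−1 = 37

10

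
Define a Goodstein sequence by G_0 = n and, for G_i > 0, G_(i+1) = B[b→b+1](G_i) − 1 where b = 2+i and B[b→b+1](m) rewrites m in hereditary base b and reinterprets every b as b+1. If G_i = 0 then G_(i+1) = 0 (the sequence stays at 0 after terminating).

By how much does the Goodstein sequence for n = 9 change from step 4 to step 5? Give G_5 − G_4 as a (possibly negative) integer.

[0] 9 ≡ 2^(2 + 1) + 1 (base 2). Lift 3: 82. −1: 81.
[1] 81 ≡ 3^(3 + 1) (base 3). Lift 4: 1024. −1: 1023.
[2] 1023 ≡ 3·4^4 + 3·4^3 + 3·4^2 + 3·4 + 3 (base 4). Lift 5: 9843. −1: 9842.
[3] 9842 ≡ 3·5^5 + 3·5^3 + 3·5^2 + 3·5 + 2 (base 5). Lift 6: 140744. −1: 140743.
[4] 140743 ≡ 3·6^6 + 3·6^3 + 3·6^2 + 3·6 + 1 (base 6). Lift 7: 2471827. −1: 2471826.

2331083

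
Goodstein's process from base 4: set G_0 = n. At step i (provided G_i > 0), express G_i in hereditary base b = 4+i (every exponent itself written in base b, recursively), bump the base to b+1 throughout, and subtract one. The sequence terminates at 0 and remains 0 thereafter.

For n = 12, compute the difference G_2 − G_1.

G_0=12  [base 4] 3·4  →[4↦5]→  3·5 = 15  −1 ⇒ G_1=14
G_1=14  [base 5] 2·5 + 4  →[5↦6]→  2·6 + 4 = 16  −1 ⇒ G_2=15

1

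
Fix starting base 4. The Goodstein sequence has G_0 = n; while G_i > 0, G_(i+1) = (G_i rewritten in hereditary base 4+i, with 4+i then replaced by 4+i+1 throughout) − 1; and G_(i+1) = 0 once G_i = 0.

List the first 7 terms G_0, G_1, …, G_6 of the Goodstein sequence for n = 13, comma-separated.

(0) 13|_4 = 3·4 + 1 ↦ 3·5 + 1|_5 = 16 ⇒ 15
(1) 15|_5 = 3·5 ↦ 3·6|_6 = 18 ⇒ 17
(2) 17|_6 = 2·6 + 5 ↦ 2·7 + 5|_7 = 19 ⇒ 18
(3) 18|_7 = 2·7 + 4 ↦ 2·8 + 4|_8 = 20 ⇒ 19
(4) 19|_8 = 2·8 + 3 ↦ 2·9 + 3|_9 = 21 ⇒ 20
(5) 20|_9 = 2·9 + 2 ↦ 2·10 + 2|_10 = 22 ⇒ 21

13, 15, 17, 18, 19, 20, 21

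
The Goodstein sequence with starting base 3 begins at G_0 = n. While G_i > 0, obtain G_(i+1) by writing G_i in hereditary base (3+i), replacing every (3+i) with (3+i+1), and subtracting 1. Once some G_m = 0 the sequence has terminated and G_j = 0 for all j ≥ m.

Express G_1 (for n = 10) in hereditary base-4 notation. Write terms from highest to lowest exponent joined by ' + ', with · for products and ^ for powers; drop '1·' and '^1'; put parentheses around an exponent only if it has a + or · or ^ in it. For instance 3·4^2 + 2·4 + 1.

10 —HB3→ 3^2 + 1 —bump→ 4^2 + 1 = 17 —(−1)→ 16
16 —HB4→ 4^2 —bump→ 5^2 = 25 —(−1)→ 24

4^2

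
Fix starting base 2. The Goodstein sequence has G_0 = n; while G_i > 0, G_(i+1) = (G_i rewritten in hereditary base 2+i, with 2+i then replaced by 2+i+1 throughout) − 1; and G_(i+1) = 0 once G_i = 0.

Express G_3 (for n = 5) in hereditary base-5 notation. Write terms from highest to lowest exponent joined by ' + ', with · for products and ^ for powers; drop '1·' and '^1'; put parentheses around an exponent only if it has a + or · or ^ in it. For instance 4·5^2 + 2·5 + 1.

i=0: 5 = 2^2 + 1 (b=2); 2→3: 3^3 + 1 = 28; 28−1 = 27
i=1: 27 = 3^3 (b=3); 3→4: 4^4 = 256; 256−1 = 255
i=2: 255 = 3·4^3 + 3·4^2 + 3·4 + 3 (b=4); 4→5: 3·5^3 + 3·5^2 + 3·5 + 3 = 468; 468−1 = 467
i=3: 467 = 3·5^3 + 3·5^2 + 3·5 + 2 (b=5); 5→6: 3·6^3 + 3·6^2 + 3·6 + 2 = 776; 776−1 = 775

3·5^3 + 3·5^2 + 3·5 + 2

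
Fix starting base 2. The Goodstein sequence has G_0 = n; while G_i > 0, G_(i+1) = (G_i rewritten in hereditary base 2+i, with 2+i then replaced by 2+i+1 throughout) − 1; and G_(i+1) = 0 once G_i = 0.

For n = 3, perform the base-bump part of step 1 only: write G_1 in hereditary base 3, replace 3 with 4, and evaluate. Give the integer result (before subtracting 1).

3 —HB2→ 2 + 1 —bump→ 3 + 1 = 4 —(−1)→ 3
3 —HB3→ 3 —bump→ 4 = 4 —(−1)→ 3

4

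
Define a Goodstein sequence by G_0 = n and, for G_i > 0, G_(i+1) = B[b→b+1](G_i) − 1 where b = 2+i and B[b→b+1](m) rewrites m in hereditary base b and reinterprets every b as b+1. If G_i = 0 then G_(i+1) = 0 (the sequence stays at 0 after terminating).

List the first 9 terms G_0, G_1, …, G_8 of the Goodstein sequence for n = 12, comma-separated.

(0) 12|_2 = 2^(2 + 1) + 2^2 ↦ 3^(3 + 1) + 3^3|_3 = 108 ⇒ 107
(1) 107|_3 = 3^(3 + 1) + 2·3^2 + 2·3 + 2 ↦ 4^(4 + 1) + 2·4^2 + 2·4 + 2|_4 = 1066 ⇒ 1065
(2) 1065|_4 = 4^(4 + 1) + 2·4^2 + 2·4 + 1 ↦ 5^(5 + 1) + 2·5^2 + 2·5 + 1|_5 = 15686 ⇒ 15685
(3) 15685|_5 = 5^(5 + 1) + 2·5^2 + 2·5 ↦ 6^(6 + 1) + 2·6^2 + 2·6|_6 = 280020 ⇒ 280019
(4) 280019|_6 = 6^(6 + 1) + 2·6^2 + 6 + 5 ↦ 7^(7 + 1) + 2·7^2 + 7 + 5|_7 = 5764911 ⇒ 5764910
(5) 5764910|_7 = 7^(7 + 1) + 2·7^2 + 7 + 4 ↦ 8^(8 + 1) + 2·8^2 + 8 + 4|_8 = 134217868 ⇒ 134217867
(6) 134217867|_8 = 8^(8 + 1) + 2·8^2 + 8 + 3 ↦ 9^(9 + 1) + 2·9^2 + 9 + 3|_9 = 3486784575 ⇒ 3486784574
(7) 3486784574|_9 = 9^(9 + 1) + 2·9^2 + 9 + 2 ↦ 10^(10 + 1) + 2·10^2 + 10 + 2|_10 = 100000000212 ⇒ 100000000211

12, 107, 1065, 15685, 280019, 5764910, 134217867, 3486784574, 100000000211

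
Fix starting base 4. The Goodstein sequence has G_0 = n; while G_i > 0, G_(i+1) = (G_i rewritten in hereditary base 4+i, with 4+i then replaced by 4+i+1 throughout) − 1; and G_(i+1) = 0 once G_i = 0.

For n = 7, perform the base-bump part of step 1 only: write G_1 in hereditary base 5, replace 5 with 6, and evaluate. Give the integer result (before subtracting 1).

8

i=0: 7 = 4 + 3 (b=4); 4→5: 5 + 3 = 8; 8−1 = 7
i=1: 7 = 5 + 2 (b=5); 5→6: 6 + 2 = 8; 8−1 = 7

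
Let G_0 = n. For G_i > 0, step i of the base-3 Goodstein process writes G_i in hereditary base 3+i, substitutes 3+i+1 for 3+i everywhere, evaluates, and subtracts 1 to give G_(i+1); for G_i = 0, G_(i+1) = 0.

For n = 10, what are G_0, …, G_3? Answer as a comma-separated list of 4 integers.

G_0 = 10. HB_3(10) = 3^2 + 1. Bump = 17. G_1 = 16.
G_1 = 16. HB_4(16) = 4^2. Bump = 25. G_2 = 24.
G_2 = 24. HB_5(24) = 4·5 + 4. Bump = 28. G_3 = 27.

10, 16, 24, 27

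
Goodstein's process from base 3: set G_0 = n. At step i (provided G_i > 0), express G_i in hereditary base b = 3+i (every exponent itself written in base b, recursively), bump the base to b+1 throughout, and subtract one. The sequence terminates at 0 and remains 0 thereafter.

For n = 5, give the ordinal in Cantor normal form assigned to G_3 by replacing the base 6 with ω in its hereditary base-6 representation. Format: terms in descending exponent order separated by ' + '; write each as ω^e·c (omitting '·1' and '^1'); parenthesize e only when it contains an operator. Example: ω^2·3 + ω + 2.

5

G_0=5  [base 3] 3 + 2  →[3↦4]→  4 + 2 = 6  −1 ⇒ G_1=5
G_1=5  [base 4] 4 + 1  →[4↦5]→  5 + 1 = 6  −1 ⇒ G_2=5
G_2=5  [base 5] 5  →[5↦6]→  6 = 6  −1 ⇒ G_3=5
G_3=5  [base 6] 5  →[6↦7]→  5 = 5  −1 ⇒ G_4=4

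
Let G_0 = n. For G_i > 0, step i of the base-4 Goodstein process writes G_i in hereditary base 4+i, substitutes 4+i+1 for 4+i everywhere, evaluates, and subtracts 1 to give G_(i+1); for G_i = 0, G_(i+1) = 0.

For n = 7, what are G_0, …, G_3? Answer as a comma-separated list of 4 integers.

step 0: 7 = 4 + 3; sub 5 for 4: 5 + 3; = 8; G_1 = 8−1 = 7
step 1: 7 = 5 + 2; sub 6 for 5: 6 + 2; = 8; G_2 = 8−1 = 7
step 2: 7 = 6 + 1; sub 7 for 6: 7 + 1; = 8; G_3 = 8−1 = 7

7, 7, 7, 7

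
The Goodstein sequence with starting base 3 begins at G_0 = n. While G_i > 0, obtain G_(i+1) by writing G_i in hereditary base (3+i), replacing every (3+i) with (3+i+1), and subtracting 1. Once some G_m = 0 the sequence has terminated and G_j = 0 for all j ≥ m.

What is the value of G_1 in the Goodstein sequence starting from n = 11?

17

G_0 = 11. HB_3(11) = 3^2 + 2. Bump = 18. G_1 = 17.
G_1 = 17. HB_4(17) = 4^2 + 1. Bump = 26. G_2 = 25.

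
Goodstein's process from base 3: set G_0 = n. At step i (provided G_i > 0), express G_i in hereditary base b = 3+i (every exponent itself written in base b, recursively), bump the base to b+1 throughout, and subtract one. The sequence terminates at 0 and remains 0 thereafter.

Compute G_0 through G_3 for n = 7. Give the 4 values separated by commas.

base 3: 7 = 2·3 + 1; at 4: 2·4 + 1 = 9; next = 8
base 4: 8 = 2·4; at 5: 2·5 = 10; next = 9
base 5: 9 = 5 + 4; at 6: 6 + 4 = 10; next = 9

7, 8, 9, 9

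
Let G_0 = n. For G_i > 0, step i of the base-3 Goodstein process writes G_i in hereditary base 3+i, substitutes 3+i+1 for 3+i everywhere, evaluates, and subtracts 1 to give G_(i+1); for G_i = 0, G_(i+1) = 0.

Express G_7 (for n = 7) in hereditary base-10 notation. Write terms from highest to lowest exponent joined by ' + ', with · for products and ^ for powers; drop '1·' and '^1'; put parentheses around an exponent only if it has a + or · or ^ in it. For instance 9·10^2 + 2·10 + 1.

9

[0] 7 ≡ 2·3 + 1 (base 3). Lift 4: 9. −1: 8.
[1] 8 ≡ 2·4 (base 4). Lift 5: 10. −1: 9.
[2] 9 ≡ 5 + 4 (base 5). Lift 6: 10. −1: 9.
[3] 9 ≡ 6 + 3 (base 6). Lift 7: 10. −1: 9.
[4] 9 ≡ 7 + 2 (base 7). Lift 8: 10. −1: 9.
[5] 9 ≡ 8 + 1 (base 8). Lift 9: 10. −1: 9.
[6] 9 ≡ 9 (base 9). Lift 10: 10. −1: 9.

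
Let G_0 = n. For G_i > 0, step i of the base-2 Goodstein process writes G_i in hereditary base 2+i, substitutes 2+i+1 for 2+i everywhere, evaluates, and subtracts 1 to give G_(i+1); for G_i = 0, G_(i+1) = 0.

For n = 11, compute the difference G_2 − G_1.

943

11 —HB2→ 2^(2 + 1) + 2 + 1 —bump→ 3^(3 + 1) + 3 + 1 = 85 —(−1)→ 84
84 —HB3→ 3^(3 + 1) + 3 —bump→ 4^(4 + 1) + 4 = 1028 —(−1)→ 1027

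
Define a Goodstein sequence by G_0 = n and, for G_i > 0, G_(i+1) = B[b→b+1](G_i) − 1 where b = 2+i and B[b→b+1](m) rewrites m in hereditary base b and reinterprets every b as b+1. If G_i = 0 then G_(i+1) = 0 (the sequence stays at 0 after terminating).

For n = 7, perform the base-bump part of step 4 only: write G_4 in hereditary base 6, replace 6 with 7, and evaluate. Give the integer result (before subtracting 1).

823544

(0) 7|_2 = 2^2 + 2 + 1 ↦ 3^3 + 3 + 1|_3 = 31 ⇒ 30
(1) 30|_3 = 3^3 + 3 ↦ 4^4 + 4|_4 = 260 ⇒ 259
(2) 259|_4 = 4^4 + 3 ↦ 5^5 + 3|_5 = 3128 ⇒ 3127
(3) 3127|_5 = 5^5 + 2 ↦ 6^6 + 2|_6 = 46658 ⇒ 46657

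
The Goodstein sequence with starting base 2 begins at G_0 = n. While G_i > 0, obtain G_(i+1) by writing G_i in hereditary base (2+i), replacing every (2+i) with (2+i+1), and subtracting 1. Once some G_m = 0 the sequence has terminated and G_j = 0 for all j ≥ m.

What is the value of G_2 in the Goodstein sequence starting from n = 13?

1279

G_0 = 13. HB_2(13) = 2^(2 + 1) + 2^2 + 1. Bump = 109. G_1 = 108.
G_1 = 108. HB_3(108) = 3^(3 + 1) + 3^3. Bump = 1280. G_2 = 1279.
G_2 = 1279. HB_4(1279) = 4^(4 + 1) + 3·4^3 + 3·4^2 + 3·4 + 3. Bump = 16093. G_3 = 16092.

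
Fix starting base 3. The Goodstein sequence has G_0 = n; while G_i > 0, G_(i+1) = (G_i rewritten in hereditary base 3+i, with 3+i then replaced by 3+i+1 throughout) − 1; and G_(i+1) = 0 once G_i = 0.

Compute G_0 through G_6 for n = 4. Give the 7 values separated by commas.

4, 4, 4, 3, 2, 1, 0

G_0=4  [base 3] 3 + 1  →[3↦4]→  4 + 1 = 5  −1 ⇒ G_1=4
G_1=4  [base 4] 4  →[4↦5]→  5 = 5  −1 ⇒ G_2=4
G_2=4  [base 5] 4  →[5↦6]→  4 = 4  −1 ⇒ G_3=3
G_3=3  [base 6] 3  →[6↦7]→  3 = 3  −1 ⇒ G_4=2
G_4=2  [base 7] 2  →[7↦8]→  2 = 2  −1 ⇒ G_5=1
G_5=1  [base 8] 1  →[8↦9]→  1 = 1  −1 ⇒ G_6=0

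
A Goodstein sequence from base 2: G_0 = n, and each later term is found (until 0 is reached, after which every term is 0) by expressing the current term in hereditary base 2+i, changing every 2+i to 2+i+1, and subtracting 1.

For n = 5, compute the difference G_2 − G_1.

G_0=5  [base 2] 2^2 + 1  →[2↦3]→  3^3 + 1 = 28  −1 ⇒ G_1=27
G_1=27  [base 3] 3^3  →[3↦4]→  4^4 = 256  −1 ⇒ G_2=255

228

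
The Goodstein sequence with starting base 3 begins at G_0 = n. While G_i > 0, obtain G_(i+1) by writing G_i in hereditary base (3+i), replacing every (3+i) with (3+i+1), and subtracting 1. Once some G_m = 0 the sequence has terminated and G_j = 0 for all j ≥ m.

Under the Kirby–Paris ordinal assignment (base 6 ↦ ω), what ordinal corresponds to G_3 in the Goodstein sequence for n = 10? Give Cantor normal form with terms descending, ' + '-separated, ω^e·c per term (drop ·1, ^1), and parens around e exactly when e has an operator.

ω·4 + 3

G_0 = 10. HB_3(10) = 3^2 + 1. Bump = 17. G_1 = 16.
G_1 = 16. HB_4(16) = 4^2. Bump = 25. G_2 = 24.
G_2 = 24. HB_5(24) = 4·5 + 4. Bump = 28. G_3 = 27.
G_3 = 27. HB_6(27) = 4·6 + 3. Bump = 31. G_4 = 30.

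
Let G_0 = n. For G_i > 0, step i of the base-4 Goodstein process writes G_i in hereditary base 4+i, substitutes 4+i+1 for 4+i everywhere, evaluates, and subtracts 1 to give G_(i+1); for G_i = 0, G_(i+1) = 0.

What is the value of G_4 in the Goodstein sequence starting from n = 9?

9 —HB4→ 2·4 + 1 —bump→ 2·5 + 1 = 11 —(−1)→ 10
10 —HB5→ 2·5 —bump→ 2·6 = 12 —(−1)→ 11
11 —HB6→ 6 + 5 —bump→ 7 + 5 = 12 —(−1)→ 11
11 —HB7→ 7 + 4 —bump→ 8 + 4 = 12 —(−1)→ 11
11 —HB8→ 8 + 3 —bump→ 9 + 3 = 12 —(−1)→ 11

11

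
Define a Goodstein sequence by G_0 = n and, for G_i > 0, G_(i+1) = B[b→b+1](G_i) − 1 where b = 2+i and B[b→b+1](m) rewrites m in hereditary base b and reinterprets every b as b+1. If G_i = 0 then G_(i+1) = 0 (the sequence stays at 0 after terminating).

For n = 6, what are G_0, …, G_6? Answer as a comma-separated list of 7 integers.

[0] 6 ≡ 2^2 + 2 (base 2). Lift 3: 30. −1: 29.
[1] 29 ≡ 3^3 + 2 (base 3). Lift 4: 258. −1: 257.
[2] 257 ≡ 4^4 + 1 (base 4). Lift 5: 3126. −1: 3125.
[3] 3125 ≡ 5^5 (base 5). Lift 6: 46656. −1: 46655.
[4] 46655 ≡ 5·6^5 + 5·6^4 + 5·6^3 + 5·6^2 + 5·6 + 5 (base 6). Lift 7: 98040. −1: 98039.
[5] 98039 ≡ 5·7^5 + 5·7^4 + 5·7^3 + 5·7^2 + 5·7 + 4 (base 7). Lift 8: 187244. −1: 187243.

6, 29, 257, 3125, 46655, 98039, 187243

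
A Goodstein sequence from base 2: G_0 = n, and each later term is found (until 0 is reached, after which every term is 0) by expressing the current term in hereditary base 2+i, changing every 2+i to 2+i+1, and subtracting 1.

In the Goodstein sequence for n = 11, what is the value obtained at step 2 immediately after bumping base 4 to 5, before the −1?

15628

base 2: 11 = 2^(2 + 1) + 2 + 1; at 3: 3^(3 + 1) + 3 + 1 = 85; next = 84
base 3: 84 = 3^(3 + 1) + 3; at 4: 4^(4 + 1) + 4 = 1028; next = 1027
base 4: 1027 = 4^(4 + 1) + 3; at 5: 5^(5 + 1) + 3 = 15628; next = 15627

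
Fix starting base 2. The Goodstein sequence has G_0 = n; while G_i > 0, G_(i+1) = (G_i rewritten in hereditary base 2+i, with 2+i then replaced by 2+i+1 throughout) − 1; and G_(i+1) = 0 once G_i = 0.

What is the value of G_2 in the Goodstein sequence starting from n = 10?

1025

(0) 10|_2 = 2^(2 + 1) + 2 ↦ 3^(3 + 1) + 3|_3 = 84 ⇒ 83
(1) 83|_3 = 3^(3 + 1) + 2 ↦ 4^(4 + 1) + 2|_4 = 1026 ⇒ 1025
(2) 1025|_4 = 4^(4 + 1) + 1 ↦ 5^(5 + 1) + 1|_5 = 15626 ⇒ 15625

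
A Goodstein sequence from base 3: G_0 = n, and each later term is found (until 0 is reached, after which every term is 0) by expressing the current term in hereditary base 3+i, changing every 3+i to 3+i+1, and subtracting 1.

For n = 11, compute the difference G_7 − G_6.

4

11 —HB3→ 3^2 + 2 —bump→ 4^2 + 2 = 18 —(−1)→ 17
17 —HB4→ 4^2 + 1 —bump→ 5^2 + 1 = 26 —(−1)→ 25
25 —HB5→ 5^2 —bump→ 6^2 = 36 —(−1)→ 35
35 —HB6→ 5·6 + 5 —bump→ 5·7 + 5 = 40 —(−1)→ 39
39 —HB7→ 5·7 + 4 —bump→ 5·8 + 4 = 44 —(−1)→ 43
43 —HB8→ 5·8 + 3 —bump→ 5·9 + 3 = 48 —(−1)→ 47
47 —HB9→ 5·9 + 2 —bump→ 5·10 + 2 = 52 —(−1)→ 51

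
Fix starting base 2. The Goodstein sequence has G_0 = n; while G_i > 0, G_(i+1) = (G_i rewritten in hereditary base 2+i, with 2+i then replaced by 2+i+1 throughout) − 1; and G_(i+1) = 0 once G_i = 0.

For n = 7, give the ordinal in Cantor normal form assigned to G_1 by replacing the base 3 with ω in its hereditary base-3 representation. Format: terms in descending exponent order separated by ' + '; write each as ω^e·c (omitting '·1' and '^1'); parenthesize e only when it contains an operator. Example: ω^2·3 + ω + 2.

ω^ω + ω

G_0=7  [base 2] 2^2 + 2 + 1  →[2↦3]→  3^3 + 3 + 1 = 31  −1 ⇒ G_1=30
G_1=30  [base 3] 3^3 + 3  →[3↦4]→  4^4 + 4 = 260  −1 ⇒ G_2=259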